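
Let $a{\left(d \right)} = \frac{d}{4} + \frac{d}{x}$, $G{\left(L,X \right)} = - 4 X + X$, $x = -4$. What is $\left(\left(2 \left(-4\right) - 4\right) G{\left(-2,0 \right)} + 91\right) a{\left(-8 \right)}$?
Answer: $0$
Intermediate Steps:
$G{\left(L,X \right)} = - 3 X$
$a{\left(d \right)} = 0$ ($a{\left(d \right)} = \frac{d}{4} + \frac{d}{-4} = d \frac{1}{4} + d \left(- \frac{1}{4}\right) = \frac{d}{4} - \frac{d}{4} = 0$)
$\left(\left(2 \left(-4\right) - 4\right) G{\left(-2,0 \right)} + 91\right) a{\left(-8 \right)} = \left(\left(2 \left(-4\right) - 4\right) \left(\left(-3\right) 0\right) + 91\right) 0 = \left(\left(-8 - 4\right) 0 + 91\right) 0 = \left(\left(-12\right) 0 + 91\right) 0 = \left(0 + 91\right) 0 = 91 \cdot 0 = 0$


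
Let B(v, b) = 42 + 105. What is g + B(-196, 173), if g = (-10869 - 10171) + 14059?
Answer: -6834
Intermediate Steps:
B(v, b) = 147
g = -6981 (g = -21040 + 14059 = -6981)
g + B(-196, 173) = -6981 + 147 = -6834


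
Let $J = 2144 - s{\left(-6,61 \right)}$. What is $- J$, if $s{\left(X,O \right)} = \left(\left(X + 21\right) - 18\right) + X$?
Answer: $-2153$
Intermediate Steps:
$s{\left(X,O \right)} = 3 + 2 X$ ($s{\left(X,O \right)} = \left(\left(21 + X\right) - 18\right) + X = \left(3 + X\right) + X = 3 + 2 X$)
$J = 2153$ ($J = 2144 - \left(3 + 2 \left(-6\right)\right) = 2144 - \left(3 - 12\right) = 2144 - -9 = 2144 + 9 = 2153$)
$- J = \left(-1\right) 2153 = -2153$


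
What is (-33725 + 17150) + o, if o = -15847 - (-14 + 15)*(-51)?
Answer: -32371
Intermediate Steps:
o = -15796 (o = -15847 - (-51) = -15847 - 1*(-51) = -15847 + 51 = -15796)
(-33725 + 17150) + o = (-33725 + 17150) - 15796 = -16575 - 15796 = -32371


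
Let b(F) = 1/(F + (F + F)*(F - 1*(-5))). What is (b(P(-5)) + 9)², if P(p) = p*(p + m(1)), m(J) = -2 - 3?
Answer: 2495102401/30802500 ≈ 81.003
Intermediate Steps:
m(J) = -5
P(p) = p*(-5 + p) (P(p) = p*(p - 5) = p*(-5 + p))
b(F) = 1/(F + 2*F*(5 + F)) (b(F) = 1/(F + (2*F)*(F + 5)) = 1/(F + (2*F)*(5 + F)) = 1/(F + 2*F*(5 + F)))
(b(P(-5)) + 9)² = (1/(((-5*(-5 - 5)))*(11 + 2*(-5*(-5 - 5)))) + 9)² = (1/(((-5*(-10)))*(11 + 2*(-5*(-10)))) + 9)² = (1/(50*(11 + 2*50)) + 9)² = (1/(50*(11 + 100)) + 9)² = ((1/50)/111 + 9)² = ((1/50)*(1/111) + 9)² = (1/5550 + 9)² = (49951/5550)² = 2495102401/30802500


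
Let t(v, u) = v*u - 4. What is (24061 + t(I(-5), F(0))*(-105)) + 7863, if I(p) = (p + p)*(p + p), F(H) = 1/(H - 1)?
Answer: 42844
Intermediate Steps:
F(H) = 1/(-1 + H)
I(p) = 4*p² (I(p) = (2*p)*(2*p) = 4*p²)
t(v, u) = -4 + u*v (t(v, u) = u*v - 4 = -4 + u*v)
(24061 + t(I(-5), F(0))*(-105)) + 7863 = (24061 + (-4 + (4*(-5)²)/(-1 + 0))*(-105)) + 7863 = (24061 + (-4 + (4*25)/(-1))*(-105)) + 7863 = (24061 + (-4 - 1*100)*(-105)) + 7863 = (24061 + (-4 - 100)*(-105)) + 7863 = (24061 - 104*(-105)) + 7863 = (24061 + 10920) + 7863 = 34981 + 7863 = 42844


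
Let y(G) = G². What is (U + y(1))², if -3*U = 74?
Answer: 5041/9 ≈ 560.11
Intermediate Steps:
U = -74/3 (U = -⅓*74 = -74/3 ≈ -24.667)
(U + y(1))² = (-74/3 + 1²)² = (-74/3 + 1)² = (-71/3)² = 5041/9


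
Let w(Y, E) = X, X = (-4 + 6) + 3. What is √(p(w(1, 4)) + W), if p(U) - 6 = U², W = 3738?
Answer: √3769 ≈ 61.392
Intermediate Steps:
X = 5 (X = 2 + 3 = 5)
w(Y, E) = 5
p(U) = 6 + U²
√(p(w(1, 4)) + W) = √((6 + 5²) + 3738) = √((6 + 25) + 3738) = √(31 + 3738) = √3769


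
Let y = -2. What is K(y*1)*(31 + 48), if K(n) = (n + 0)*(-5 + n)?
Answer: 1106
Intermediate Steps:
K(n) = n*(-5 + n)
K(y*1)*(31 + 48) = ((-2*1)*(-5 - 2*1))*(31 + 48) = -2*(-5 - 2)*79 = -2*(-7)*79 = 14*79 = 1106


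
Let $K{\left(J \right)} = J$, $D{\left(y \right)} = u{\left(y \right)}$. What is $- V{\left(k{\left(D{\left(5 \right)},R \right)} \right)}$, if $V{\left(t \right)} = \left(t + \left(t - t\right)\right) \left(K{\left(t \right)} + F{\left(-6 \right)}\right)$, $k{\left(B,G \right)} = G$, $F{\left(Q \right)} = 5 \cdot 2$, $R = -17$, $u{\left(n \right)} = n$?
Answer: $-119$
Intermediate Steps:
$D{\left(y \right)} = y$
$F{\left(Q \right)} = 10$
$V{\left(t \right)} = t \left(10 + t\right)$ ($V{\left(t \right)} = \left(t + \left(t - t\right)\right) \left(t + 10\right) = \left(t + 0\right) \left(10 + t\right) = t \left(10 + t\right)$)
$- V{\left(k{\left(D{\left(5 \right)},R \right)} \right)} = - \left(-17\right) \left(10 - 17\right) = - \left(-17\right) \left(-7\right) = \left(-1\right) 119 = -119$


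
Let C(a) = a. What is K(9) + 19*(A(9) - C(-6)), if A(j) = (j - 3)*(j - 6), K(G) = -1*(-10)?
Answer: 466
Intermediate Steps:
K(G) = 10
A(j) = (-6 + j)*(-3 + j) (A(j) = (-3 + j)*(-6 + j) = (-6 + j)*(-3 + j))
K(9) + 19*(A(9) - C(-6)) = 10 + 19*((18 + 9**2 - 9*9) - 1*(-6)) = 10 + 19*((18 + 81 - 81) + 6) = 10 + 19*(18 + 6) = 10 + 19*24 = 10 + 456 = 466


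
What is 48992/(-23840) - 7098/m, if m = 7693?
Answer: -2437999/818755 ≈ -2.9777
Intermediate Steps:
48992/(-23840) - 7098/m = 48992/(-23840) - 7098/7693 = 48992*(-1/23840) - 7098*1/7693 = -1531/745 - 1014/1099 = -2437999/818755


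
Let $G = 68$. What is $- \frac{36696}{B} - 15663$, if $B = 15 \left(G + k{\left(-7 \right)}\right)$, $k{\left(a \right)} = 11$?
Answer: $- \frac{6199117}{395} \approx -15694.0$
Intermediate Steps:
$B = 1185$ ($B = 15 \left(68 + 11\right) = 15 \cdot 79 = 1185$)
$- \frac{36696}{B} - 15663 = - \frac{36696}{1185} - 15663 = \left(-36696\right) \frac{1}{1185} - 15663 = - \frac{12232}{395} - 15663 = - \frac{6199117}{395}$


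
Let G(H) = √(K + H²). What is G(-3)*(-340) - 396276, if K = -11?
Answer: -396276 - 340*I*√2 ≈ -3.9628e+5 - 480.83*I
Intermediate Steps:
G(H) = √(-11 + H²)
G(-3)*(-340) - 396276 = √(-11 + (-3)²)*(-340) - 396276 = √(-11 + 9)*(-340) - 396276 = √(-2)*(-340) - 396276 = (I*√2)*(-340) - 396276 = -340*I*√2 - 396276 = -396276 - 340*I*√2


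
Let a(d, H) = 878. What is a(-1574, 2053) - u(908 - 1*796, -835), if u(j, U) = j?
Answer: 766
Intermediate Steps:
a(-1574, 2053) - u(908 - 1*796, -835) = 878 - (908 - 1*796) = 878 - (908 - 796) = 878 - 1*112 = 878 - 112 = 766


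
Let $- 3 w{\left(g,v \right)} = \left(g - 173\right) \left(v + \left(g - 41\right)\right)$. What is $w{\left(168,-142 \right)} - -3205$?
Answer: $3180$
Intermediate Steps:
$w{\left(g,v \right)} = - \frac{\left(-173 + g\right) \left(-41 + g + v\right)}{3}$ ($w{\left(g,v \right)} = - \frac{\left(g - 173\right) \left(v + \left(g - 41\right)\right)}{3} = - \frac{\left(-173 + g\right) \left(v + \left(g - 41\right)\right)}{3} = - \frac{\left(-173 + g\right) \left(v + \left(-41 + g\right)\right)}{3} = - \frac{\left(-173 + g\right) \left(-41 + g + v\right)}{3}$)
$w{\left(168,-142 \right)} - -3205 = \left(- \frac{7093}{3} - \frac{168^{2}}{3} + \frac{173}{3} \left(-142\right) + \frac{214}{3} \cdot 168 - 56 \left(-142\right)\right) - -3205 = \left(- \frac{7093}{3} - 9408 - \frac{24566}{3} + 11984 + 7952\right) + 3205 = -25 + 3205 = 3180$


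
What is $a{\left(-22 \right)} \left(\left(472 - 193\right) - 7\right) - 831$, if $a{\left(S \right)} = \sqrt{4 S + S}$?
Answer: $-831 + 272 i \sqrt{110} \approx -831.0 + 2852.8 i$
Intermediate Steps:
$a{\left(S \right)} = \sqrt{5} \sqrt{S}$ ($a{\left(S \right)} = \sqrt{5 S} = \sqrt{5} \sqrt{S}$)
$a{\left(-22 \right)} \left(\left(472 - 193\right) - 7\right) - 831 = \sqrt{5} \sqrt{-22} \left(\left(472 - 193\right) - 7\right) - 831 = \sqrt{5} i \sqrt{22} \left(279 - 7\right) - 831 = i \sqrt{110} \cdot 272 - 831 = 272 i \sqrt{110} - 831 = -831 + 272 i \sqrt{110}$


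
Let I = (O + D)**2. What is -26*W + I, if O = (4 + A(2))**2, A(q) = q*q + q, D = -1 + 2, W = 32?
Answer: 9369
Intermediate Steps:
D = 1
A(q) = q + q**2 (A(q) = q**2 + q = q + q**2)
O = 100 (O = (4 + 2*(1 + 2))**2 = (4 + 2*3)**2 = (4 + 6)**2 = 10**2 = 100)
I = 10201 (I = (100 + 1)**2 = 101**2 = 10201)
-26*W + I = -26*32 + 10201 = -832 + 10201 = 9369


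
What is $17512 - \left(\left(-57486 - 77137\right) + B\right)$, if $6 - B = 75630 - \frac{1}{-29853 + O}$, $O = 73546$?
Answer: $\frac{9951473986}{43693} \approx 2.2776 \cdot 10^{5}$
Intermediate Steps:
$B = - \frac{3304239431}{43693}$ ($B = 6 - \left(75630 - \frac{1}{-29853 + 73546}\right) = 6 - \left(75630 - \frac{1}{43693}\right) = 6 - \frac{3304501589}{43693} = - \frac{3304239431}{43693} \approx -75624.0$)
$17512 - \left(\left(-57486 - 77137\right) + B\right) = 17512 - \left(\left(-57486 - 77137\right) - \frac{3304239431}{43693}\right) = 17512 - \left(-134623 - \frac{3304239431}{43693}\right) = 17512 - - \frac{9186322170}{43693} = 17512 + \frac{9186322170}{43693} = \frac{9951473986}{43693}$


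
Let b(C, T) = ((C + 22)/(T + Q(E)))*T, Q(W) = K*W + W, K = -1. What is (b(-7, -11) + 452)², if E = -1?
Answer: 218089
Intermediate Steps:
Q(W) = 0 (Q(W) = -W + W = 0)
b(C, T) = 22 + C (b(C, T) = ((C + 22)/(T + 0))*T = ((22 + C)/T)*T = 22 + C)
(b(-7, -11) + 452)² = ((22 - 7) + 452)² = (15 + 452)² = 467² = 218089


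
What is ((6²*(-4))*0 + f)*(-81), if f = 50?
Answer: -4050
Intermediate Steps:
((6²*(-4))*0 + f)*(-81) = ((6²*(-4))*0 + 50)*(-81) = ((36*(-4))*0 + 50)*(-81) = (-144*0 + 50)*(-81) = (0 + 50)*(-81) = 50*(-81) = -4050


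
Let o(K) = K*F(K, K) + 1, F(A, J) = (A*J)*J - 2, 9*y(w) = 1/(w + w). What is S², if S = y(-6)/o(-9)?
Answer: 1/505009209600 ≈ 1.9802e-12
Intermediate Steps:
y(w) = 1/(18*w) (y(w) = 1/(9*(w + w)) = 1/(9*((2*w))) = (1/(2*w))/9 = 1/(18*w))
F(A, J) = -2 + A*J² (F(A, J) = A*J² - 2 = -2 + A*J²)
o(K) = 1 + K*(-2 + K³) (o(K) = K*(-2 + K*K²) + 1 = K*(-2 + K³) + 1 = 1 + K*(-2 + K³))
S = -1/710640 (S = ((1/18)/(-6))/(1 - 9*(-2 + (-9)³)) = ((1/18)*(-⅙))/(1 - 9*(-2 - 729)) = -1/(108*(1 - 9*(-731))) = -1/(108*(1 + 6579)) = -1/108/6580 = -1/108*1/6580 = -1/710640 ≈ -1.4072e-6)
S² = (-1/710640)² = 1/505009209600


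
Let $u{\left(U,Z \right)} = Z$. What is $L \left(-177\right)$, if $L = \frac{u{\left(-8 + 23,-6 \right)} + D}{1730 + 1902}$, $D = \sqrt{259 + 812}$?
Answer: $\frac{531}{1816} - \frac{531 \sqrt{119}}{3632} \approx -1.3025$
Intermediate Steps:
$D = 3 \sqrt{119}$ ($D = \sqrt{1071} = 3 \sqrt{119} \approx 32.726$)
$L = - \frac{3}{1816} + \frac{3 \sqrt{119}}{3632}$ ($L = \frac{-6 + 3 \sqrt{119}}{1730 + 1902} = \frac{-6 + 3 \sqrt{119}}{3632} = \left(-6 + 3 \sqrt{119}\right) \frac{1}{3632} = - \frac{3}{1816} + \frac{3 \sqrt{119}}{3632} \approx 0.0073585$)
$L \left(-177\right) = \left(- \frac{3}{1816} + \frac{3 \sqrt{119}}{3632}\right) \left(-177\right) = \frac{531}{1816} - \frac{531 \sqrt{119}}{3632}$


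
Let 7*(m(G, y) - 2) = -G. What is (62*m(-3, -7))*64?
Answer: 67456/7 ≈ 9636.6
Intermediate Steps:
m(G, y) = 2 - G/7 (m(G, y) = 2 + (-G)/7 = 2 - G/7)
(62*m(-3, -7))*64 = (62*(2 - ⅐*(-3)))*64 = (62*(2 + 3/7))*64 = (62*(17/7))*64 = (1054/7)*64 = 67456/7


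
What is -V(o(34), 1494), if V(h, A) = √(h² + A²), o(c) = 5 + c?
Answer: -3*√248173 ≈ -1494.5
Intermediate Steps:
V(h, A) = √(A² + h²)
-V(o(34), 1494) = -√(1494² + (5 + 34)²) = -√(2232036 + 39²) = -√(2232036 + 1521) = -√2233557 = -3*√248173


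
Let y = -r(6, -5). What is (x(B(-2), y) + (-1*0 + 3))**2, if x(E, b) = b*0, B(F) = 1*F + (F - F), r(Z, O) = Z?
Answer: 9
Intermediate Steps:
B(F) = F (B(F) = F + 0 = F)
y = -6 (y = -1*6 = -6)
x(E, b) = 0
(x(B(-2), y) + (-1*0 + 3))**2 = (0 + (-1*0 + 3))**2 = (0 + (0 + 3))**2 = (0 + 3)**2 = 3**2 = 9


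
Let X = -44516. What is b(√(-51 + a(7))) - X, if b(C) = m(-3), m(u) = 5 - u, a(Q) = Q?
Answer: 44524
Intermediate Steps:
b(C) = 8 (b(C) = 5 - 1*(-3) = 5 + 3 = 8)
b(√(-51 + a(7))) - X = 8 - 1*(-44516) = 8 + 44516 = 44524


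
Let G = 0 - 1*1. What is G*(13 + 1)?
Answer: -14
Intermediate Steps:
G = -1 (G = 0 - 1 = -1)
G*(13 + 1) = -(13 + 1) = -1*14 = -14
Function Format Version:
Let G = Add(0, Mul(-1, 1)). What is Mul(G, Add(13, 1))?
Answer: -14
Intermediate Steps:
G = -1 (G = Add(0, -1) = -1)
Mul(G, Add(13, 1)) = Mul(-1, Add(13, 1)) = Mul(-1, 14) = -14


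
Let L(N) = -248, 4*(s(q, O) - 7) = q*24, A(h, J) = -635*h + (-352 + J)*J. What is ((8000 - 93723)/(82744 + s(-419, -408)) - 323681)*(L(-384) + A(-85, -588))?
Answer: -15750203702039640/80237 ≈ -1.9630e+11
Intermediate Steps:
A(h, J) = -635*h + J*(-352 + J)
s(q, O) = 7 + 6*q (s(q, O) = 7 + (q*24)/4 = 7 + (24*q)/4 = 7 + 6*q)
((8000 - 93723)/(82744 + s(-419, -408)) - 323681)*(L(-384) + A(-85, -588)) = ((8000 - 93723)/(82744 + (7 + 6*(-419))) - 323681)*(-248 + ((-588)**2 - 635*(-85) - 352*(-588))) = (-85723/(82744 + (7 - 2514)) - 323681)*(-248 + (345744 + 53975 + 206976)) = (-85723/(82744 - 2507) - 323681)*(-248 + 606695) = (-85723/80237 - 323681)*606447 = -25971278120/80237*606447 = -15750203702039640/80237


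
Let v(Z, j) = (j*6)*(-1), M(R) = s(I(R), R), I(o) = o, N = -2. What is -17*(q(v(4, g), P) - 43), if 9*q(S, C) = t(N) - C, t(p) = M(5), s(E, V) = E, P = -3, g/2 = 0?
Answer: 6443/9 ≈ 715.89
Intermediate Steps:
g = 0 (g = 2*0 = 0)
M(R) = R
v(Z, j) = -6*j (v(Z, j) = (6*j)*(-1) = -6*j)
t(p) = 5
q(S, C) = 5/9 - C/9 (q(S, C) = (5 - C)/9 = 5/9 - C/9)
-17*(q(v(4, g), P) - 43) = -17*((5/9 - ⅑*(-3)) - 43) = -17*((5/9 + ⅓) - 43) = -17*(8/9 - 43) = -17*(-379/9) = 6443/9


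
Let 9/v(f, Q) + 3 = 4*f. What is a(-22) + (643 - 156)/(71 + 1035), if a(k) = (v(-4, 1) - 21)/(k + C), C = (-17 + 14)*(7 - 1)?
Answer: 102671/105070 ≈ 0.97717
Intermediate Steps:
C = -18 (C = -3*6 = -18)
v(f, Q) = 9/(-3 + 4*f)
a(k) = -408/(19*(-18 + k)) (a(k) = (9/(-3 + 4*(-4)) - 21)/(k - 18) = (9/(-3 - 16) - 21)/(-18 + k) = (9/(-19) - 21)/(-18 + k) = (9*(-1/19) - 21)/(-18 + k) = (-9/19 - 21)/(-18 + k) = -408/(19*(-18 + k)))
a(-22) + (643 - 156)/(71 + 1035) = -408/(-342 + 19*(-22)) + (643 - 156)/(71 + 1035) = -408/(-342 - 418) + 487/1106 = -408/(-760) + 487*(1/1106) = -408*(-1/760) + 487/1106 = 51/95 + 487/1106 = 102671/105070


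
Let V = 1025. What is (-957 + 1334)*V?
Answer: 386425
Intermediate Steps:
(-957 + 1334)*V = (-957 + 1334)*1025 = 377*1025 = 386425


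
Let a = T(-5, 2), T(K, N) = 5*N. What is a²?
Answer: 100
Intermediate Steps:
a = 10 (a = 5*2 = 10)
a² = 10² = 100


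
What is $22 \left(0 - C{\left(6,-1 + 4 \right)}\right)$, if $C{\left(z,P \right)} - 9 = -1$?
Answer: $-176$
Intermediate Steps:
$C{\left(z,P \right)} = 8$ ($C{\left(z,P \right)} = 9 - 1 = 8$)
$22 \left(0 - C{\left(6,-1 + 4 \right)}\right) = 22 \left(0 - 8\right) = 22 \left(-8\right) = -176$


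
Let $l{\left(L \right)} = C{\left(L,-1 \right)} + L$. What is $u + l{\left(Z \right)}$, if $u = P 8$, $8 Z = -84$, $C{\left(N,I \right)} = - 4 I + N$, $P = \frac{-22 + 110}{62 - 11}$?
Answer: $- \frac{163}{51} \approx -3.1961$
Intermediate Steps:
$P = \frac{88}{51} \approx 1.7255$
$C{\left(N,I \right)} = N - 4 I$
$Z = - \frac{21}{2}$ ($Z = \frac{1}{8} \left(-84\right) = - \frac{21}{2} \approx -10.5$)
$l{\left(L \right)} = 4 + 2 L$ ($l{\left(L \right)} = \left(L - -4\right) + L = \left(L + 4\right) + L = \left(4 + L\right) + L = 4 + 2 L$)
$u = \frac{704}{51}$ ($u = \frac{88}{51} \cdot 8 = \frac{704}{51} \approx 13.804$)
$u + l{\left(Z \right)} = \frac{704}{51} + \left(4 + 2 \left(- \frac{21}{2}\right)\right) = \frac{704}{51} + \left(4 - 21\right) = \frac{704}{51} - 17 = - \frac{163}{51}$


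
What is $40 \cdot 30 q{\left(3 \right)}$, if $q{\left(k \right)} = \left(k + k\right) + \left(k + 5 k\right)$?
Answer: $28800$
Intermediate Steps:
$q{\left(k \right)} = 8 k$ ($q{\left(k \right)} = 2 k + 6 k = 8 k$)
$40 \cdot 30 q{\left(3 \right)} = 40 \cdot 30 \cdot 8 \cdot 3 = 1200 \cdot 24 = 28800$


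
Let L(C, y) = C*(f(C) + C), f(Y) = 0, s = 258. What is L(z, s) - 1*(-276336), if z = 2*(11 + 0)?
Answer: 276820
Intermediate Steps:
z = 22 (z = 2*11 = 22)
L(C, y) = C**2 (L(C, y) = C*(0 + C) = C*C = C**2)
L(z, s) - 1*(-276336) = 22**2 - 1*(-276336) = 484 + 276336 = 276820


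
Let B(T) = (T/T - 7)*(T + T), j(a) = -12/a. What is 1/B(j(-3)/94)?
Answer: -47/24 ≈ -1.9583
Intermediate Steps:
B(T) = -12*T (B(T) = (1 - 7)*(2*T) = -12*T)
1/B(j(-3)/94) = 1/(-12*(-12/(-3))/94) = 1/(-12*(-12*(-⅓))/94) = 1/(-48/94) = 1/(-12*2/47) = 1/(-24/47) = -47/24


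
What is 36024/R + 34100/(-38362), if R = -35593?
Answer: -1297836994/682709333 ≈ -1.9010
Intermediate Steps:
36024/R + 34100/(-38362) = 36024/(-35593) + 34100/(-38362) = 36024*(-1/35593) + 34100*(-1/38362) = -36024/35593 - 17050/19181 = -1297836994/682709333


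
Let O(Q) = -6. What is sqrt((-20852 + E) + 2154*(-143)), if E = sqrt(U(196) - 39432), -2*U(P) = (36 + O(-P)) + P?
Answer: sqrt(-328874 + I*sqrt(39545)) ≈ 0.173 + 573.48*I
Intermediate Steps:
U(P) = -15 - P/2 (U(P) = -((36 - 6) + P)/2 = -(30 + P)/2 = -15 - P/2)
E = I*sqrt(39545) (E = sqrt((-15 - 1/2*196) - 39432) = sqrt((-15 - 98) - 39432) = sqrt(-113 - 39432) = sqrt(-39545) = I*sqrt(39545) ≈ 198.86*I)
sqrt((-20852 + E) + 2154*(-143)) = sqrt((-20852 + I*sqrt(39545)) + 2154*(-143)) = sqrt((-20852 + I*sqrt(39545)) - 308022) = sqrt(-328874 + I*sqrt(39545))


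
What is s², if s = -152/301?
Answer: 23104/90601 ≈ 0.25501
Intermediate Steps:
s = -152/301 (s = -152*1/301 = -152/301 ≈ -0.50498)
s² = (-152/301)² = 23104/90601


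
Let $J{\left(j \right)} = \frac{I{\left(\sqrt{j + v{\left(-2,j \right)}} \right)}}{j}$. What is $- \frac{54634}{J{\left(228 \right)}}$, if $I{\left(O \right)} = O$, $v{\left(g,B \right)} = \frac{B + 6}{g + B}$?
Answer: $- \frac{4152184 \sqrt{2924553}}{8627} \approx -8.2309 \cdot 10^{5}$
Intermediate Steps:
$v{\left(g,B \right)} = \frac{6 + B}{B + g}$
$J{\left(j \right)} = \frac{\sqrt{j + \frac{6 + j}{-2 + j}}}{j}$ ($J{\left(j \right)} = \frac{\sqrt{j + \frac{6 + j}{j - 2}}}{j} = \frac{\sqrt{j + \frac{6 + j}{-2 + j}}}{j}$)
$- \frac{54634}{J{\left(228 \right)}} = - \frac{54634}{\frac{1}{228} \sqrt{\frac{6 + 228^{2} - 228}{-2 + 228}}} = - \frac{54634}{\frac{1}{228} \sqrt{\frac{6 + 51984 - 228}{226}}} = - \frac{54634}{\frac{1}{228} \sqrt{\frac{1}{226} \cdot 51762}} = - \frac{54634}{\frac{1}{228} \sqrt{\frac{25881}{113}}} = - \frac{54634}{\frac{1}{228} \frac{\sqrt{2924553}}{113}} = - \frac{54634}{\frac{1}{25764} \sqrt{2924553}} = - 54634 \frac{76 \sqrt{2924553}}{8627} = - \frac{4152184 \sqrt{2924553}}{8627}$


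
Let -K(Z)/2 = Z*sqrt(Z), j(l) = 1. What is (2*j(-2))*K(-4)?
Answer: 32*I ≈ 32.0*I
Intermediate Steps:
K(Z) = -2*Z**(3/2) (K(Z) = -2*Z*sqrt(Z) = -2*Z**(3/2))
(2*j(-2))*K(-4) = (2*1)*(-(-16)*I) = 2*(-(-16)*I) = 2*(16*I) = 32*I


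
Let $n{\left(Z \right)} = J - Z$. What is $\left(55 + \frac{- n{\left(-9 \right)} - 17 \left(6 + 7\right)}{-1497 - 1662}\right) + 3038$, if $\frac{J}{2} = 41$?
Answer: $\frac{250541}{81} \approx 3093.1$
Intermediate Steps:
$J = 82$ ($J = 2 \cdot 41 = 82$)
$n{\left(Z \right)} = 82 - Z$
$\left(55 + \frac{- n{\left(-9 \right)} - 17 \left(6 + 7\right)}{-1497 - 1662}\right) + 3038 = \left(55 + \frac{- (82 - -9) - 17 \left(6 + 7\right)}{-1497 - 1662}\right) + 3038 = \left(55 + \frac{- (82 + 9) - 221}{-3159}\right) + 3038 = \left(55 + \left(\left(-1\right) 91 - 221\right) \left(- \frac{1}{3159}\right)\right) + 3038 = \left(55 + \left(-91 - 221\right) \left(- \frac{1}{3159}\right)\right) + 3038 = \left(55 - - \frac{8}{81}\right) + 3038 = \left(55 + \frac{8}{81}\right) + 3038 = \frac{4463}{81} + 3038 = \frac{250541}{81}$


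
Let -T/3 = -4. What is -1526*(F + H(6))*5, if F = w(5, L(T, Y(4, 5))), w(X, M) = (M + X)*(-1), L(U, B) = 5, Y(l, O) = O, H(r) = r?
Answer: 30520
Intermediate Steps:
T = 12 (T = -3*(-4) = 12)
w(X, M) = -M - X
F = -10 (F = -1*5 - 1*5 = -5 - 5 = -10)
-1526*(F + H(6))*5 = -1526*(-10 + 6)*5 = -(-6104)*5 = -1526*(-20) = 30520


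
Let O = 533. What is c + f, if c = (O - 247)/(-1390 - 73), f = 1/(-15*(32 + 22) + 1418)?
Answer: -825/4256 ≈ -0.19384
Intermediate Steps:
f = 1/608 (f = 1/(-15*54 + 1418) = 1/(-810 + 1418) = 1/608 ≈ 0.0016447)
c = -26/133 (c = (533 - 247)/(-1390 - 73) = 286/(-1463) = 286*(-1/1463) = -26/133 ≈ -0.19549)
c + f = -26/133 + 1/608 = -825/4256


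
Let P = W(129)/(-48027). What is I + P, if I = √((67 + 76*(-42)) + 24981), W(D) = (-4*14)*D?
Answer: 344/2287 + 4*√1366 ≈ 147.99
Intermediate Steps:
W(D) = -56*D
P = 344/2287 (P = -56*129/(-48027) = -7224*(-1/48027) = 344/2287 ≈ 0.15042)
I = 4*√1366 (I = √((67 - 3192) + 24981) = √(-3125 + 24981) = √21856 = 4*√1366 ≈ 147.84)
I + P = 4*√1366 + 344/2287 = 344/2287 + 4*√1366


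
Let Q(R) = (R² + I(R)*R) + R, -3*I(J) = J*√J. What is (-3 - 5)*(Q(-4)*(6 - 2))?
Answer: -384 + 1024*I/3 ≈ -384.0 + 341.33*I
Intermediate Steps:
I(J) = -J^(3/2)/3 (I(J) = -J*√J/3 = -J^(3/2)/3)
Q(R) = R + R² - R^(5/2)/3 (Q(R) = (R² + (-R^(3/2)/3)*R) + R = (R² - R^(5/2)/3) + R = R + R² - R^(5/2)/3)
(-3 - 5)*(Q(-4)*(6 - 2)) = (-3 - 5)*((-4 + (-4)² - 32*I/3)*(6 - 2)) = -8*(-4 + 16 - 32*I/3)*4 = -8*(12 - 32*I/3)*4 = -8*(48 - 128*I/3) = -384 + 1024*I/3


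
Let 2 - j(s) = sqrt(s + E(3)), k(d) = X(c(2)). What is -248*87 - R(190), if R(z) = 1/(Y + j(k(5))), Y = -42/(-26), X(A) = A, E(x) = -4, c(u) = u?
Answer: -54954683/2547 - 169*I*sqrt(2)/2547 ≈ -21576.0 - 0.093837*I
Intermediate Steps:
k(d) = 2
j(s) = 2 - sqrt(-4 + s) (j(s) = 2 - sqrt(s - 4) = 2 - sqrt(-4 + s))
Y = 21/13 (Y = -42*(-1/26) = 21/13 ≈ 1.6154)
R(z) = 1/(47/13 - I*sqrt(2)) (R(z) = 1/(21/13 + (2 - sqrt(-4 + 2))) = 1/(21/13 + (2 - sqrt(-2))) = 1/(21/13 + (2 - I*sqrt(2))) = 1/(47/13 - I*sqrt(2)))
-248*87 - R(190) = -248*87 - (611/2547 + 169*I*sqrt(2)/2547) = -21576 + (-611/2547 - 169*I*sqrt(2)/2547) = -54954683/2547 - 169*I*sqrt(2)/2547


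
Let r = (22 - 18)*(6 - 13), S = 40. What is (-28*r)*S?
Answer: 31360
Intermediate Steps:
r = -28 (r = 4*(-7) = -28)
(-28*r)*S = -28*(-28)*40 = 784*40 = 31360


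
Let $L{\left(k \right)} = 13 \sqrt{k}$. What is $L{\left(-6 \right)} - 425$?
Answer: $-425 + 13 i \sqrt{6} \approx -425.0 + 31.843 i$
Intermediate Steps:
$L{\left(-6 \right)} - 425 = 13 \sqrt{-6} - 425 = 13 i \sqrt{6} - 425 = -425 + 13 i \sqrt{6}$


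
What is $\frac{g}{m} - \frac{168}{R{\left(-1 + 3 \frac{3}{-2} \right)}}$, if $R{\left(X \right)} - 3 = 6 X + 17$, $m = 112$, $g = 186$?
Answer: $\frac{10617}{728} \approx 14.584$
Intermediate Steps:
$R{\left(X \right)} = 20 + 6 X$ ($R{\left(X \right)} = 3 + \left(6 X + 17\right) = 3 + \left(17 + 6 X\right) = 20 + 6 X$)
$\frac{g}{m} - \frac{168}{R{\left(-1 + 3 \frac{3}{-2} \right)}} = \frac{186}{112} - \frac{168}{20 + 6 \left(-1 + 3 \frac{3}{-2}\right)} = 186 \cdot \frac{1}{112} - \frac{168}{20 + 6 \left(-1 + 3 \cdot 3 \left(- \frac{1}{2}\right)\right)} = \frac{93}{56} - \frac{168}{20 + 6 \left(-1 + 3 \left(- \frac{3}{2}\right)\right)} = \frac{93}{56} - \frac{168}{20 + 6 \left(-1 - \frac{9}{2}\right)} = \frac{93}{56} - \frac{168}{20 + 6 \left(- \frac{11}{2}\right)} = \frac{93}{56} - \frac{168}{20 - 33} = \frac{93}{56} - \frac{168}{-13} = \frac{93}{56} - - \frac{168}{13} = \frac{93}{56} + \frac{168}{13} = \frac{10617}{728}$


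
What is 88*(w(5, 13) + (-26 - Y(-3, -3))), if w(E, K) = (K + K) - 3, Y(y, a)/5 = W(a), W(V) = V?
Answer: 1056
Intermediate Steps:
Y(y, a) = 5*a
w(E, K) = -3 + 2*K (w(E, K) = 2*K - 3 = -3 + 2*K)
88*(w(5, 13) + (-26 - Y(-3, -3))) = 88*((-3 + 2*13) + (-26 - 5*(-3))) = 88*((-3 + 26) + (-26 - 1*(-15))) = 88*(23 + (-26 + 15)) = 88*(23 - 11) = 88*12 = 1056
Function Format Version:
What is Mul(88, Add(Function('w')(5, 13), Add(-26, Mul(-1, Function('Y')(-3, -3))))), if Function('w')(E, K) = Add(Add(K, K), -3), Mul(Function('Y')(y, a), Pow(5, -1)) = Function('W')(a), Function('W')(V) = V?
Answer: 1056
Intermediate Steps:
Function('Y')(y, a) = Mul(5, a)
Function('w')(E, K) = Add(-3, Mul(2, K)) (Function('w')(E, K) = Add(Mul(2, K), -3) = Add(-3, Mul(2, K)))
Mul(88, Add(Function('w')(5, 13), Add(-26, Mul(-1, Function('Y')(-3, -3))))) = Mul(88, Add(Add(-3, Mul(2, 13)), Add(-26, Mul(-1, Mul(5, -3))))) = Mul(88, Add(Add(-3, 26), Add(-26, Mul(-1, -15)))) = Mul(88, Add(23, Add(-26, 15))) = Mul(88, Add(23, -11)) = Mul(88, 12) = 1056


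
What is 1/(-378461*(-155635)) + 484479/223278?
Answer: 559542634813693/257871982923830 ≈ 2.1698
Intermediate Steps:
1/(-378461*(-155635)) + 484479/223278 = -1/378461*(-1/155635) + 484479*(1/223278) = 1/58901777735 + 161493/74426 = 559542634813693/257871982923830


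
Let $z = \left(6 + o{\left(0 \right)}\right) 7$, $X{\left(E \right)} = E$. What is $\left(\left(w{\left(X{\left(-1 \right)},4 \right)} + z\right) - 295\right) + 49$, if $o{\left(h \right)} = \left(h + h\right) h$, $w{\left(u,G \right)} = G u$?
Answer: $-208$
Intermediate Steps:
$o{\left(h \right)} = 2 h^{2}$ ($o{\left(h \right)} = 2 h h = 2 h^{2}$)
$z = 42$ ($z = \left(6 + 2 \cdot 0^{2}\right) 7 = \left(6 + 2 \cdot 0\right) 7 = \left(6 + 0\right) 7 = 6 \cdot 7 = 42$)
$\left(\left(w{\left(X{\left(-1 \right)},4 \right)} + z\right) - 295\right) + 49 = \left(\left(4 \left(-1\right) + 42\right) - 295\right) + 49 = \left(\left(-4 + 42\right) - 295\right) + 49 = \left(38 - 295\right) + 49 = -257 + 49 = -208$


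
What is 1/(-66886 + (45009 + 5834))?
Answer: -1/16043 ≈ -6.2332e-5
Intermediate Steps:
1/(-66886 + (45009 + 5834)) = 1/(-66886 + 50843) = 1/(-16043) = -1/16043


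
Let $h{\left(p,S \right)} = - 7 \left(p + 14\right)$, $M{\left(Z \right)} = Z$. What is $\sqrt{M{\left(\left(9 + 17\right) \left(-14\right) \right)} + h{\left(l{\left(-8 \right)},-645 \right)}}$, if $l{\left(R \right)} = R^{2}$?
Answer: $i \sqrt{910} \approx 30.166 i$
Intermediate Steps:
$h{\left(p,S \right)} = -98 - 7 p$ ($h{\left(p,S \right)} = - 7 \left(14 + p\right) = -98 - 7 p$)
$\sqrt{M{\left(\left(9 + 17\right) \left(-14\right) \right)} + h{\left(l{\left(-8 \right)},-645 \right)}} = \sqrt{\left(9 + 17\right) \left(-14\right) - \left(98 + 7 \left(-8\right)^{2}\right)} = \sqrt{26 \left(-14\right) - 546} = \sqrt{-364 - 546} = \sqrt{-910} = i \sqrt{910}$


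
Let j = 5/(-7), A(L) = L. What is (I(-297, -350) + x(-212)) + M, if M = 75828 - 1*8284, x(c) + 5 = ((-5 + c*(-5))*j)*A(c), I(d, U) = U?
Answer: 1588623/7 ≈ 2.2695e+5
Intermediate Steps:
j = -5/7 (j = 5*(-⅐) = -5/7 ≈ -0.71429)
x(c) = -5 + c*(25/7 + 25*c/7) (x(c) = -5 + ((-5 + c*(-5))*(-5/7))*c = -5 + ((-5 - 5*c)*(-5/7))*c = -5 + (25/7 + 25*c/7)*c = -5 + c*(25/7 + 25*c/7))
M = 67544 (M = 75828 - 8284 = 67544)
(I(-297, -350) + x(-212)) + M = (-350 + (-5 + (25/7)*(-212) + (25/7)*(-212)²)) + 67544 = (-350 + (-5 - 5300/7 + (25/7)*44944)) + 67544 = (-350 + (-5 - 5300/7 + 1123600/7)) + 67544 = (-350 + 1118265/7) + 67544 = 1115815/7 + 67544 = 1588623/7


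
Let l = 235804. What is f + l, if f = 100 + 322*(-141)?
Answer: 190502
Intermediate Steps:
f = -45302 (f = 100 - 45402 = -45302)
f + l = -45302 + 235804 = 190502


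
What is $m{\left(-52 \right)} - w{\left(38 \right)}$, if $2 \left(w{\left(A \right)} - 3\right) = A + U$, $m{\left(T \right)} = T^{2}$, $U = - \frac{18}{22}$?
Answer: $\frac{59013}{22} \approx 2682.4$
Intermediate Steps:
$U = - \frac{9}{11}$ ($U = \left(-18\right) \frac{1}{22} = - \frac{9}{11} \approx -0.81818$)
$w{\left(A \right)} = \frac{57}{22} + \frac{A}{2}$ ($w{\left(A \right)} = 3 + \frac{A - \frac{9}{11}}{2} = 3 + \frac{- \frac{9}{11} + A}{2} = 3 + \left(- \frac{9}{22} + \frac{A}{2}\right) = \frac{57}{22} + \frac{A}{2}$)
$m{\left(-52 \right)} - w{\left(38 \right)} = \left(-52\right)^{2} - \left(\frac{57}{22} + \frac{1}{2} \cdot 38\right) = 2704 - \left(\frac{57}{22} + 19\right) = 2704 - \frac{475}{22} = \frac{59013}{22}$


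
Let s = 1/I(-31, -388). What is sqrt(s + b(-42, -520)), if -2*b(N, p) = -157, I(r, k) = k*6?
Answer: sqrt(106358754)/1164 ≈ 8.8600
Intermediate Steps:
I(r, k) = 6*k
b(N, p) = 157/2 (b(N, p) = -1/2*(-157) = 157/2)
s = -1/2328 (s = 1/(6*(-388)) = 1/(-2328) = -1/2328 ≈ -0.00042955)
sqrt(s + b(-42, -520)) = sqrt(-1/2328 + 157/2) = sqrt(182747/2328) = sqrt(106358754)/1164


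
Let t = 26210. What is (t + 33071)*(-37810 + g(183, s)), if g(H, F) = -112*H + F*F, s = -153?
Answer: -2068729057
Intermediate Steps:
g(H, F) = F**2 - 112*H (g(H, F) = -112*H + F**2 = F**2 - 112*H)
(t + 33071)*(-37810 + g(183, s)) = (26210 + 33071)*(-37810 + ((-153)**2 - 112*183)) = 59281*(-37810 + (23409 - 20496)) = 59281*(-37810 + 2913) = 59281*(-34897) = -2068729057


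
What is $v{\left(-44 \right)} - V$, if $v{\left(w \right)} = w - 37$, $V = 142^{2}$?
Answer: $-20245$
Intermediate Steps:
$V = 20164$
$v{\left(w \right)} = -37 + w$ ($v{\left(w \right)} = w - 37 = -37 + w$)
$v{\left(-44 \right)} - V = \left(-37 - 44\right) - 20164 = -81 - 20164 = -20245$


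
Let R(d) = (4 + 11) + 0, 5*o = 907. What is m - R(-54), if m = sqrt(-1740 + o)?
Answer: -15 + I*sqrt(38965)/5 ≈ -15.0 + 39.479*I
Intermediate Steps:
o = 907/5 (o = (1/5)*907 = 907/5 ≈ 181.40)
R(d) = 15 (R(d) = 15 + 0 = 15)
m = I*sqrt(38965)/5 (m = sqrt(-1740 + 907/5) = sqrt(-7793/5) = I*sqrt(38965)/5 ≈ 39.479*I)
m - R(-54) = I*sqrt(38965)/5 - 1*15 = I*sqrt(38965)/5 - 15 = -15 + I*sqrt(38965)/5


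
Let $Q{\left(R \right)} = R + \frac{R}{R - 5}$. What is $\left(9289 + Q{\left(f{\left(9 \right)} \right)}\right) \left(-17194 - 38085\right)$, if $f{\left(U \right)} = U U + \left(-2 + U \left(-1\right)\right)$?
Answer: $- \frac{6726403999}{13} \approx -5.1742 \cdot 10^{8}$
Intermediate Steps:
$f{\left(U \right)} = -2 + U^{2} - U$ ($f{\left(U \right)} = U^{2} - \left(2 + U\right) = -2 + U^{2} - U$)
$Q{\left(R \right)} = R + \frac{R}{-5 + R}$
$\left(9289 + Q{\left(f{\left(9 \right)} \right)}\right) \left(-17194 - 38085\right) = \left(9289 + \frac{\left(-2 + 9^{2} - 9\right) \left(-4 - \left(11 - 81\right)\right)}{-5 - \left(11 - 81\right)}\right) \left(-17194 - 38085\right) = \left(9289 + \frac{\left(-2 + 81 - 9\right) \left(-4 - -70\right)}{-5 - -70}\right) \left(-55279\right) = \left(9289 + \frac{70 \left(-4 + 70\right)}{-5 + 70}\right) \left(-55279\right) = \left(9289 + 70 \cdot \frac{1}{65} \cdot 66\right) \left(-55279\right) = \left(9289 + \frac{924}{13}\right) \left(-55279\right) = \frac{121681}{13} \left(-55279\right) = - \frac{6726403999}{13}$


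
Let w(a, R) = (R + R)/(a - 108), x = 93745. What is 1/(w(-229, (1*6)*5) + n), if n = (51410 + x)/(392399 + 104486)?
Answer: 33490049/3820827 ≈ 8.7651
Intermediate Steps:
w(a, R) = 2*R/(-108 + a) (w(a, R) = (2*R)/(-108 + a) = 2*R/(-108 + a))
n = 29031/99377 (n = (51410 + 93745)/(392399 + 104486) = 145155/496885 = 145155*(1/496885) = 29031/99377 ≈ 0.29213)
1/(w(-229, (1*6)*5) + n) = 1/(2*((1*6)*5)/(-108 - 229) + 29031/99377) = 1/(2*(6*5)/(-337) + 29031/99377) = 1/(2*30*(-1/337) + 29031/99377) = 1/(-60/337 + 29031/99377) = 1/(3820827/33490049) = 33490049/3820827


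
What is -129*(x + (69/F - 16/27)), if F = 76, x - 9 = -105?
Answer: 8442835/684 ≈ 12343.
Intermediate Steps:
x = -96 (x = 9 - 105 = -96)
-129*(x + (69/F - 16/27)) = -129*(-96 + (69/76 - 16/27)) = -129*(-96 + 647/2052) = -129*(-196345/2052) = 8442835/684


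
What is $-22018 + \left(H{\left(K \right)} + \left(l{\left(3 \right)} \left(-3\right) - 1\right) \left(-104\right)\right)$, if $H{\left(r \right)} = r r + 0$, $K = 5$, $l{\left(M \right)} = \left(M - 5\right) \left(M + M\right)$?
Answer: $-25633$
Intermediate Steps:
$l{\left(M \right)} = 2 M \left(-5 + M\right)$ ($l{\left(M \right)} = \left(-5 + M\right) 2 M = 2 M \left(-5 + M\right)$)
$H{\left(r \right)} = r^{2}$ ($H{\left(r \right)} = r^{2} + 0 = r^{2}$)
$-22018 + \left(H{\left(K \right)} + \left(l{\left(3 \right)} \left(-3\right) - 1\right) \left(-104\right)\right) = -22018 + \left(5^{2} + \left(2 \cdot 3 \left(-5 + 3\right) \left(-3\right) - 1\right) \left(-104\right)\right) = -22018 + \left(25 + \left(2 \cdot 3 \left(-2\right) \left(-3\right) - 1\right) \left(-104\right)\right) = -22018 + \left(25 + \left(\left(-12\right) \left(-3\right) - 1\right) \left(-104\right)\right) = -22018 + \left(25 + \left(36 - 1\right) \left(-104\right)\right) = -22018 + \left(25 + 35 \left(-104\right)\right) = -22018 + \left(25 - 3640\right) = -22018 - 3615 = -25633$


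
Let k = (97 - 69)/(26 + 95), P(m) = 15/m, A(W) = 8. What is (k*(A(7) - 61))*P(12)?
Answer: -1855/121 ≈ -15.331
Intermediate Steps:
k = 28/121 ≈ 0.23141
(k*(A(7) - 61))*P(12) = (28*(8 - 61)/121)*(15/12) = ((28/121)*(-53))*(15*(1/12)) = -1484/121*5/4 = -1855/121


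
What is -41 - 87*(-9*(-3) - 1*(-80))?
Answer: -9350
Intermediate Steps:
-41 - 87*(-9*(-3) - 1*(-80)) = -41 - 87*(27 + 80) = -41 - 87*107 = -41 - 9309 = -9350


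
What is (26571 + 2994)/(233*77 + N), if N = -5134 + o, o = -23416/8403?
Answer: 49686939/21518761 ≈ 2.3090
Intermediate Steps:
o = -23416/8403 (o = -23416*1/8403 = -23416/8403 ≈ -2.7866)
N = -43164418/8403 (N = -5134 - 23416/8403 = -43164418/8403 ≈ -5136.8)
(26571 + 2994)/(233*77 + N) = (26571 + 2994)/(233*77 - 43164418/8403) = 29565/(17941 - 43164418/8403) = 29565/(107593805/8403) = 29565*(8403/107593805) = 49686939/21518761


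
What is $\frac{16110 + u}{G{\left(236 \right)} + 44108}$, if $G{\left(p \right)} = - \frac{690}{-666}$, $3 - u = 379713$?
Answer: $- \frac{40359600}{4896103} \approx -8.2432$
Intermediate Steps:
$u = -379710$ ($u = 3 - 379713 = -379710$)
$G{\left(p \right)} = \frac{115}{111}$ ($G{\left(p \right)} = \left(-690\right) \left(- \frac{1}{666}\right) = \frac{115}{111}$)
$\frac{16110 + u}{G{\left(236 \right)} + 44108} = \frac{16110 - 379710}{\frac{115}{111} + 44108} = - \frac{363600}{\frac{4896103}{111}} = \left(-363600\right) \frac{111}{4896103} = - \frac{40359600}{4896103}$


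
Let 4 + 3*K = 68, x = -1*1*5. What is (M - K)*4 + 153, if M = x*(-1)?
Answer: 263/3 ≈ 87.667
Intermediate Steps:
x = -5 (x = -1*5 = -5)
K = 64/3 (K = -4/3 + (⅓)*68 = -4/3 + 68/3 = 64/3 ≈ 21.333)
M = 5 (M = -5*(-1) = 5)
(M - K)*4 + 153 = (5 - 1*64/3)*4 + 153 = (5 - 64/3)*4 + 153 = -49/3*4 + 153 = -196/3 + 153 = 263/3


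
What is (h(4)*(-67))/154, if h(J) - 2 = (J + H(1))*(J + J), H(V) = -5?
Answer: 201/77 ≈ 2.6104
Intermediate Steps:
h(J) = 2 + 2*J*(-5 + J) (h(J) = 2 + (J - 5)*(J + J) = 2 + (-5 + J)*(2*J) = 2 + 2*J*(-5 + J))
(h(4)*(-67))/154 = ((2 - 10*4 + 2*4²)*(-67))/154 = ((2 - 40 + 2*16)*(-67))*(1/154) = ((2 - 40 + 32)*(-67))*(1/154) = -6*(-67)*(1/154) = 402*(1/154) = 201/77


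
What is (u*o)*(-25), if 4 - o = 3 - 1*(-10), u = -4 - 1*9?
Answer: -2925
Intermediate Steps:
u = -13 (u = -4 - 9 = -13)
o = -9 (o = 4 - (3 - 1*(-10)) = 4 - (3 + 10) = 4 - 1*13 = 4 - 13 = -9)
(u*o)*(-25) = -13*(-9)*(-25) = 117*(-25) = -2925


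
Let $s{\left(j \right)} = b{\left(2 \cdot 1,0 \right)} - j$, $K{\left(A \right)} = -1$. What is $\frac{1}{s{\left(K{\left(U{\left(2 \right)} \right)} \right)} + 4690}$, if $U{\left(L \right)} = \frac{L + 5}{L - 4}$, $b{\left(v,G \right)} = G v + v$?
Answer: $\frac{1}{4693} \approx 0.00021308$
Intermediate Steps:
$b{\left(v,G \right)} = v + G v$
$U{\left(L \right)} = \frac{5 + L}{-4 + L}$
$s{\left(j \right)} = 2 - j$ ($s{\left(j \right)} = 2 \cdot 1 \left(1 + 0\right) - j = 2 \cdot 1 - j = 2 - j$)
$\frac{1}{s{\left(K{\left(U{\left(2 \right)} \right)} \right)} + 4690} = \frac{1}{\left(2 - -1\right) + 4690} = \frac{1}{\left(2 + 1\right) + 4690} = \frac{1}{3 + 4690} = \frac{1}{4693}$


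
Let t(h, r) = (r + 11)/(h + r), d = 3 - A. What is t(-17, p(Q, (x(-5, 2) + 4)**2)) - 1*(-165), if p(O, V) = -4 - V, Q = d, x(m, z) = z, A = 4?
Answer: 9434/57 ≈ 165.51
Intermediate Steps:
d = -1 (d = 3 - 1*4 = 3 - 4 = -1)
Q = -1
t(h, r) = (11 + r)/(h + r)
t(-17, p(Q, (x(-5, 2) + 4)**2)) - 1*(-165) = (11 + (-4 - (2 + 4)**2))/(-17 + (-4 - (2 + 4)**2)) - 1*(-165) = (11 + (-4 - 1*6**2))/(-17 + (-4 - 1*6**2)) + 165 = (11 + (-4 - 1*36))/(-17 + (-4 - 1*36)) + 165 = (11 + (-4 - 36))/(-17 + (-4 - 36)) + 165 = (11 - 40)/(-17 - 40) + 165 = -29/(-57) + 165 = -1/57*(-29) + 165 = 29/57 + 165 = 9434/57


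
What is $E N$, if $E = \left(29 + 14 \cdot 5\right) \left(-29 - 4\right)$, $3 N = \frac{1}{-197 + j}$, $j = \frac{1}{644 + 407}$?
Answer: $\frac{1144539}{207046} \approx 5.5279$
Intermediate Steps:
$j = \frac{1}{1051} \approx 0.00095147$
$N = - \frac{1051}{621138}$ ($N = \frac{1}{3 \left(-197 + \frac{1}{1051}\right)} = \frac{1}{3 \left(- \frac{207046}{1051}\right)} = \frac{1}{3} \left(- \frac{1051}{207046}\right) = - \frac{1051}{621138} \approx -0.0016921$)
$E = -3267$ ($E = \left(29 + 70\right) \left(-33\right) = 99 \left(-33\right) = -3267$)
$E N = \left(-3267\right) \left(- \frac{1051}{621138}\right) = \frac{1144539}{207046}$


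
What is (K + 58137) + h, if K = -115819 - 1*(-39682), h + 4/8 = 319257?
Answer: 602513/2 ≈ 3.0126e+5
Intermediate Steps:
h = 638513/2 (h = -½ + 319257 = 638513/2 ≈ 3.1926e+5)
K = -76137 (K = -115819 + 39682 = -76137)
(K + 58137) + h = (-76137 + 58137) + 638513/2 = -18000 + 638513/2 = 602513/2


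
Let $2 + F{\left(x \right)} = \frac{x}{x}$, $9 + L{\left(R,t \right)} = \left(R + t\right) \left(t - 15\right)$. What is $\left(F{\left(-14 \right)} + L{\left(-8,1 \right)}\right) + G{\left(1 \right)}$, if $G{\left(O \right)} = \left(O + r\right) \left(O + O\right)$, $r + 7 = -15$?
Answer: $46$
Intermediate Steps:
$r = -22$ ($r = -7 - 15 = -22$)
$G{\left(O \right)} = 2 O \left(-22 + O\right)$ ($G{\left(O \right)} = \left(O - 22\right) \left(O + O\right) = \left(-22 + O\right) 2 O = 2 O \left(-22 + O\right)$)
$L{\left(R,t \right)} = -9 + \left(-15 + t\right) \left(R + t\right)$ ($L{\left(R,t \right)} = -9 + \left(R + t\right) \left(t - 15\right) = -9 + \left(R + t\right) \left(-15 + t\right) = -9 + \left(-15 + t\right) \left(R + t\right)$)
$F{\left(x \right)} = -1$ ($F{\left(x \right)} = -2 + \frac{x}{x} = -2 + 1 = -1$)
$\left(F{\left(-14 \right)} + L{\left(-8,1 \right)}\right) + G{\left(1 \right)} = \left(-1 - \left(-88 - 1\right)\right) + 2 \cdot 1 \left(-22 + 1\right) = \left(-1 - -89\right) + 2 \cdot 1 \left(-21\right) = \left(-1 + 89\right) - 42 = 88 - 42 = 46$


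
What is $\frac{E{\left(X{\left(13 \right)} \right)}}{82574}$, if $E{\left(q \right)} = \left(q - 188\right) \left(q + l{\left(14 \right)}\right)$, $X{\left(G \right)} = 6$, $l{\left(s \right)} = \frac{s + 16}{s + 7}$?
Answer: $- \frac{676}{41287} \approx -0.016373$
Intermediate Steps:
$l{\left(s \right)} = \frac{16 + s}{7 + s}$
$E{\left(q \right)} = \left(-188 + q\right) \left(\frac{10}{7} + q\right)$ ($E{\left(q \right)} = \left(q - 188\right) \left(q + \frac{16 + 14}{7 + 14}\right) = \left(-188 + q\right) \left(q + \frac{1}{21} \cdot 30\right) = \left(-188 + q\right) \left(q + \frac{10}{7}\right) = \left(-188 + q\right) \left(\frac{10}{7} + q\right)$)
$\frac{E{\left(X{\left(13 \right)} \right)}}{82574} = \frac{- \frac{1880}{7} + 6^{2} - \frac{7836}{7}}{82574} = \left(- \frac{1880}{7} + 36 - \frac{7836}{7}\right) \frac{1}{82574} = \left(-1352\right) \frac{1}{82574} = - \frac{676}{41287}$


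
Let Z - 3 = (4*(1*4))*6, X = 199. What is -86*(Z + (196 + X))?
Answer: -42484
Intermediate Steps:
Z = 99 (Z = 3 + (4*(1*4))*6 = 3 + (4*4)*6 = 3 + 16*6 = 3 + 96 = 99)
-86*(Z + (196 + X)) = -86*(99 + (196 + 199)) = -86*(99 + 395) = -86*494 = -42484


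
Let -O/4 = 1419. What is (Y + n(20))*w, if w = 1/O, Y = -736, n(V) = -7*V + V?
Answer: 214/1419 ≈ 0.15081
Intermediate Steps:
O = -5676 (O = -4*1419 = -5676)
n(V) = -6*V
w = -1/5676 (w = 1/(-5676) = -1/5676 ≈ -0.00017618)
(Y + n(20))*w = (-736 - 6*20)*(-1/5676) = (-736 - 120)*(-1/5676) = -856*(-1/5676) = 214/1419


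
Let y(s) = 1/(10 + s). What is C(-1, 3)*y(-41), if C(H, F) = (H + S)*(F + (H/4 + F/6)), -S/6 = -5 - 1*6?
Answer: -845/124 ≈ -6.8145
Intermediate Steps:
S = 66 (S = -6*(-5 - 1*6) = -6*(-5 - 6) = -6*(-11) = 66)
C(H, F) = (66 + H)*(H/4 + 7*F/6) (C(H, F) = (H + 66)*(F + (H/4 + F/6)) = (66 + H)*(F + (H*(¼) + F*(⅙))) = (66 + H)*(F + (H/4 + F/6)) = (66 + H)*(H/4 + 7*F/6))
C(-1, 3)*y(-41) = (77*3 + (¼)*(-1)² + (33/2)*(-1) + (7/6)*3*(-1))/(10 - 41) = (231 + (¼)*1 - 33/2 - 7/2)/(-31) = (231 + ¼ - 33/2 - 7/2)*(-1/31) = (845/4)*(-1/31) = -845/124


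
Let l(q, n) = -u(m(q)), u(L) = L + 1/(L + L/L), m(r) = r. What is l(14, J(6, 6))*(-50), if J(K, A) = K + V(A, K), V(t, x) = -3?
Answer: 2110/3 ≈ 703.33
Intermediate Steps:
J(K, A) = -3 + K (J(K, A) = K - 3 = -3 + K)
u(L) = L + 1/(1 + L) (u(L) = L + 1/(L + 1) = L + 1/(1 + L))
l(q, n) = -(1 + q + q**2)/(1 + q)
l(14, J(6, 6))*(-50) = ((-1 - 1*14 - 1*14**2)/(1 + 14))*(-50) = ((-1 - 14 - 1*196)/15)*(-50) = ((-1 - 14 - 196)/15)*(-50) = ((1/15)*(-211))*(-50) = -211/15*(-50) = 2110/3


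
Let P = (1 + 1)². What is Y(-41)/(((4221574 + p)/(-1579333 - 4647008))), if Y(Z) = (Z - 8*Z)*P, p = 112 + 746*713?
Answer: -54150299/36012 ≈ -1503.7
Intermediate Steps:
P = 4 (P = 2² = 4)
p = 532010 (p = 112 + 531898 = 532010)
Y(Z) = -28*Z (Y(Z) = (Z - 8*Z)*4 = -7*Z*4 = -28*Z)
Y(-41)/(((4221574 + p)/(-1579333 - 4647008))) = (-28*(-41))/(((4221574 + 532010)/(-1579333 - 4647008))) = 1148/((4753584/(-6226341))) = 1148/((4753584*(-1/6226341))) = 1148/(-144048/188677) = 1148*(-188677/144048) = -54150299/36012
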